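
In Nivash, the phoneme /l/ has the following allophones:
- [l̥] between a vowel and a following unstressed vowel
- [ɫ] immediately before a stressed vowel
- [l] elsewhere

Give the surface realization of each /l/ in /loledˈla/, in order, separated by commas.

Occurrence 1 (position 1): no conditioning environment matches → elsewhere allophone [l].
Occurrence 2 (position 3): between a vowel and a following unstressed vowel → [l̥].
Occurrence 3 (position 6): immediately before a stressed vowel → [ɫ].

[l], [l̥], [ɫ]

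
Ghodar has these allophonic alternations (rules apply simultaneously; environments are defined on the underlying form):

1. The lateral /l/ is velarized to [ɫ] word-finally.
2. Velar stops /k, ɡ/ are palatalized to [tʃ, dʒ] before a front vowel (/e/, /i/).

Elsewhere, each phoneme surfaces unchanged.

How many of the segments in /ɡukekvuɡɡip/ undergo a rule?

2

Segments that undergo a rule: /k/ → [tʃ] (rule 2); /ɡ/ → [dʒ] (rule 2).
All other segments surface unchanged.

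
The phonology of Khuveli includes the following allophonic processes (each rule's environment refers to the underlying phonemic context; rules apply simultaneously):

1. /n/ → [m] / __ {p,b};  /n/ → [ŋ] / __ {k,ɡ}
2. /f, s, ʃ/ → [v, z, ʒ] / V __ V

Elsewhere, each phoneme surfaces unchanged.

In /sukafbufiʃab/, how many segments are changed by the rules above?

2

Segments that undergo a rule: /f/ → [v] (rule 2); /ʃ/ → [ʒ] (rule 2).
All other segments surface unchanged.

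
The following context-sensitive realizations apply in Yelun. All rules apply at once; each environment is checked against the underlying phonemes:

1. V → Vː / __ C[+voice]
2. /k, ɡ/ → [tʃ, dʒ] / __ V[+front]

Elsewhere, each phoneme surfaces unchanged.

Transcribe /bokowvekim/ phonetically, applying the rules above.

/b/ stays [b].
/o/ (between /b/ and /k/) fails the environment for rule 1, so it stays [o].
/k/ — between /o/ and /o/; rule 2 does not apply here → [k].
/o/ — between /k/ and /w/, before a voiced consonant — surfaces as [oː] (rule 1).
/w/ — not in any rule's target class → [w].
/v/ stays [v].
/e/ (between /v/ and /k/): rule 1 targets it, but not before a voiced consonant → unchanged [e].
Rule 2 applies to /k/ (between /e/ and /i/: before a front vowel) → [tʃ].
/i/ (between /k/ and /m/) occurs before a voiced consonant → [iː] by rule 1.
/m/ (word-final) is unaffected → [m].

[bokoːwvetʃiːm]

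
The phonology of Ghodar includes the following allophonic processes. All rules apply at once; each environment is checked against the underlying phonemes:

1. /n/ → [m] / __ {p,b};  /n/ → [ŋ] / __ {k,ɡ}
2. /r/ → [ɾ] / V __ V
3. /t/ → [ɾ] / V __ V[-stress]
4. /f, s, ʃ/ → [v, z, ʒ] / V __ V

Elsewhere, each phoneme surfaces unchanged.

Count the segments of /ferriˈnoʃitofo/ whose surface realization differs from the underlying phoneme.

Segments that undergo a rule: /ʃ/ → [ʒ] (rule 4); /t/ → [ɾ] (rule 3); /f/ → [v] (rule 4).
All other segments surface unchanged.

3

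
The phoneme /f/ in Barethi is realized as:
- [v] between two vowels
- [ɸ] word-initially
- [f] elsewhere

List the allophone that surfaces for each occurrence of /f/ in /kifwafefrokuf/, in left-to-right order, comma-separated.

[f], [v], [f], [f]

Occurrence 1 (position 3): no conditioning environment matches → elsewhere allophone [f].
Occurrence 2 (position 6): between two vowels → [v].
Occurrence 3 (position 8): no conditioning environment matches → elsewhere allophone [f].
Occurrence 4 (position 13): no conditioning environment matches → elsewhere allophone [f].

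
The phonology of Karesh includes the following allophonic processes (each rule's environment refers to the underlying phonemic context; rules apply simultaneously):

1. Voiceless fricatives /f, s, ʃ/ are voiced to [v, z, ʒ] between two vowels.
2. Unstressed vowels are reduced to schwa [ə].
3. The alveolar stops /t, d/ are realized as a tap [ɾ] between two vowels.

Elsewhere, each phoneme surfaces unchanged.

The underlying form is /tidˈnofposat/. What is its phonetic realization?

[tədˈnofpəzət]

/t/ (word-initial) fails the environment for rule 3, so it stays [t].
/i/ (between /t/ and /d/) occurs in an unstressed syllable → [ə] by rule 2.
/d/ (between /i/ and /n/) fails the environment for rule 3, so it stays [d].
/n/ (between /d/ and /o/) is unaffected → [n].
/o/ (between /n/ and /f/): rule 2 targets it, but not in an unstressed syllable → unchanged [o].
/f/ — between /o/ and /p/; rule 1 does not apply here → [f].
/p/ (between /f/ and /o/) is unaffected → [p].
Rule 2 applies to /o/ (between /p/ and /s/: in an unstressed syllable) → [ə].
/s/ meets the environment for rule 1 (between two vowels) → [z].
/a/ (between /s/ and /t/): in an unstressed syllable, so rule 2 applies → [ə].
/t/ (word-final): rule 3 targets it, but not between two vowels → unchanged [t].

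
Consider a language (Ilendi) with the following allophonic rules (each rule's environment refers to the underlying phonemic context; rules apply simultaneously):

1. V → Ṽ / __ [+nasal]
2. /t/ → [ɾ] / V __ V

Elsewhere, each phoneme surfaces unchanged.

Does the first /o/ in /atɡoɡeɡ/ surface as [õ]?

No

/o/ (between /ɡ/ and /ɡ/) is in the target of rule 1 but the environment (before a nasal consonant) is not met → [o].
The actual realization is [o], not [õ].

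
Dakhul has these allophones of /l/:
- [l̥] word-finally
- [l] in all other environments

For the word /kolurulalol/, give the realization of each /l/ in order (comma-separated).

[l], [l], [l], [l̥]

Occurrence 1 (position 3): no conditioning environment matches → elsewhere allophone [l].
Occurrence 2 (position 7): no conditioning environment matches → elsewhere allophone [l].
Occurrence 3 (position 9): no conditioning environment matches → elsewhere allophone [l].
Occurrence 4 (position 11): word-finally → [l̥].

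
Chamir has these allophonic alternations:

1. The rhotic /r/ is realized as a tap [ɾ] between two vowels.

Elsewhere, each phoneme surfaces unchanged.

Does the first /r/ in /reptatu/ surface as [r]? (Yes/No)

Yes

/r/ — word-initial; rule 1 does not apply here → [r].
The actual realization is [r], which matches [r].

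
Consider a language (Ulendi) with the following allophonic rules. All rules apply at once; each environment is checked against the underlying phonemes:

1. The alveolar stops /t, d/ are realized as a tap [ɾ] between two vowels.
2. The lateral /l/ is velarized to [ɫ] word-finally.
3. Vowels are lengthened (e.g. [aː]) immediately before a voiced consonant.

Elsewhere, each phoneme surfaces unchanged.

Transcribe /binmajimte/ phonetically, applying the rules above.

/b/ (word-initial) is unaffected → [b].
Rule 3 applies to /i/ (between /b/ and /n/: before a voiced consonant) → [iː].
/n/ stays [n].
/m/ stays [m].
/a/ — between /m/ and /j/, before a voiced consonant — surfaces as [aː] (rule 3).
/j/ (between /a/ and /i/) is unaffected → [j].
/i/ (between /j/ and /m/): before a voiced consonant, so rule 3 applies → [iː].
/m/ stays [m].
/t/ (between /m/ and /e/) fails the environment for rule 1, so it stays [t].
/e/ — word-final; rule 3 does not apply here → [e].

[biːnmaːjiːmte]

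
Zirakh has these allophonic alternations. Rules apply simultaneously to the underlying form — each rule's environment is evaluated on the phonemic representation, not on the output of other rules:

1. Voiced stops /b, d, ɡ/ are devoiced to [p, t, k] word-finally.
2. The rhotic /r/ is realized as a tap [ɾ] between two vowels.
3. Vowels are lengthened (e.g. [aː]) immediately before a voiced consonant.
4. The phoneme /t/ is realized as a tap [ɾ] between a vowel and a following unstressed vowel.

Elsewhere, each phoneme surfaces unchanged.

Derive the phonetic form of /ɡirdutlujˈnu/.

[ɡiːrdutluːjˈnu]

/ɡ/ (word-initial) fails the environment for rule 1, so it stays [ɡ].
/i/ — between /ɡ/ and /r/, before a voiced consonant — surfaces as [iː] (rule 3).
/r/ (between /i/ and /d/) fails the environment for rule 2, so it stays [r].
/d/ (between /r/ and /u/) fails the environment for rule 1, so it stays [d].
/u/ (between /d/ and /t/) fails the environment for rule 3, so it stays [u].
/t/ (between /u/ and /l/): rule 4 targets it, but not between a vowel and a following unstressed vowel → unchanged [t].
/l/ stays [l].
/u/ (between /l/ and /j/): before a voiced consonant, so rule 3 applies → [uː].
/j/ (between /u/ and /n/): no rule targets it → [j].
/n/ — not in any rule's target class → [n].
/u/ (word-final) is in the target of rule 3 but the environment (before a voiced consonant) is not met → [u].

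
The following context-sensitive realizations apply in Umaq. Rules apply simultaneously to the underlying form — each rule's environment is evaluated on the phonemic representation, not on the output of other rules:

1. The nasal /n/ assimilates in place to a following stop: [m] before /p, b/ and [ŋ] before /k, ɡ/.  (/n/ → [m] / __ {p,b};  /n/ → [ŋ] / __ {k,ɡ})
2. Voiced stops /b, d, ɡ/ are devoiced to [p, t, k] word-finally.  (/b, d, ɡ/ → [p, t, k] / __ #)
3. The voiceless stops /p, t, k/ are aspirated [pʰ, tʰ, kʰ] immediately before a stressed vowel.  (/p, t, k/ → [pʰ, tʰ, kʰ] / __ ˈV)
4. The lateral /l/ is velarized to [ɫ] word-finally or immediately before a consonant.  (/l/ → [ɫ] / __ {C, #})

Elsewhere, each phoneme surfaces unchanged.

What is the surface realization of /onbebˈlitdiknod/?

/n/ — between /o/ and /b/, before a labial or velar stop — surfaces as [m] (rule 1).
/b/ (between /n/ and /e/) is in the target of rule 2 but the environment (word-finally) is not met → [b].
/b/ (between /e/ and /l/) is in the target of rule 2 but the environment (word-finally) is not met → [b].
/l/ (between /b/ and /i/) fails the environment for rule 4, so it stays [l].
/t/ (between /i/ and /d/) is in the target of rule 3 but the environment (immediately before a stressed vowel) is not met → [t].
/d/ (between /t/ and /i/) is in the target of rule 2 but the environment (word-finally) is not met → [d].
/k/ (between /i/ and /n/): rule 3 targets it, but not immediately before a stressed vowel → unchanged [k].
/n/ — between /k/ and /o/; rule 1 does not apply here → [n].
/d/ — word-final, word-finally — surfaces as [t] (rule 2).

[ombebˈlitdiknot]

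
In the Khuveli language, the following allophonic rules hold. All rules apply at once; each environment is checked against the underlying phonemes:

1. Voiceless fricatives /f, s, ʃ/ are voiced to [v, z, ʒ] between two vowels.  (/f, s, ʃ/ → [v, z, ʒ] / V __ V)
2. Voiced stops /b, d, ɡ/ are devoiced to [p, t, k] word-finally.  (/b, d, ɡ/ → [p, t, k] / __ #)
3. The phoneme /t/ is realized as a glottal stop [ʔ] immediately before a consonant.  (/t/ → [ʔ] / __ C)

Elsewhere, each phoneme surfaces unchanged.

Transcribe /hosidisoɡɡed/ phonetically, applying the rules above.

[hozidizoɡɡet]

Rule 1 applies to /s/ (between /o/ and /i/: between two vowels) → [z].
/d/ — between /i/ and /i/; rule 2 does not apply here → [d].
/s/ meets the environment for rule 1 (between two vowels) → [z].
/ɡ/ — between /o/ and /ɡ/; rule 2 does not apply here → [ɡ].
/ɡ/ (between /ɡ/ and /e/) fails the environment for rule 2, so it stays [ɡ].
/d/ (word-final): word-finally, so rule 2 applies → [t].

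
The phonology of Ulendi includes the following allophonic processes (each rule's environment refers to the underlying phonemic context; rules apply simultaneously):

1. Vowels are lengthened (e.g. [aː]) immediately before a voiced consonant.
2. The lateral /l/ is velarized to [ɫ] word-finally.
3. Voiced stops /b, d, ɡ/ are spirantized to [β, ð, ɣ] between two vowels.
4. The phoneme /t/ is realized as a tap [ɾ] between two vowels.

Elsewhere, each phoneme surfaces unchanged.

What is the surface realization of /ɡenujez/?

[ɡeːnuːjeːz]

/ɡ/ (word-initial) fails the environment for rule 3, so it stays [ɡ].
/e/ — between /ɡ/ and /n/, before a voiced consonant — surfaces as [eː] (rule 1).
/n/ (between /e/ and /u/) is unaffected → [n].
/u/ (between /n/ and /j/): before a voiced consonant, so rule 1 applies → [uː].
/j/ (between /u/ and /e/) is unaffected → [j].
Rule 1 applies to /e/ (between /j/ and /z/: before a voiced consonant) → [eː].
/z/ — not in any rule's target class → [z].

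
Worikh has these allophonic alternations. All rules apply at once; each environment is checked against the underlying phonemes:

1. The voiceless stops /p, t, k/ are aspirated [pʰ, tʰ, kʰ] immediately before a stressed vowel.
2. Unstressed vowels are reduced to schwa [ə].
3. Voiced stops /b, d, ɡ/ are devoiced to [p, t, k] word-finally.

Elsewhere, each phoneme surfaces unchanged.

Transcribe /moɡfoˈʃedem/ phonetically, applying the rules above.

[məɡfəˈʃedəm]

/m/ (word-initial) is unaffected → [m].
/o/ — between /m/ and /ɡ/, in an unstressed syllable — surfaces as [ə] (rule 2).
/ɡ/ (between /o/ and /f/): rule 3 targets it, but not word-finally → unchanged [ɡ].
/f/ (between /ɡ/ and /o/) is unaffected → [f].
/o/ (between /f/ and /ʃ/): in an unstressed syllable, so rule 2 applies → [ə].
/ʃ/ (between /o/ and /e/) is unaffected → [ʃ].
/e/ — between /ʃ/ and /d/; rule 2 does not apply here → [e].
/d/ — between /e/ and /e/; rule 3 does not apply here → [d].
/e/ (between /d/ and /m/) occurs in an unstressed syllable → [ə] by rule 2.
/m/ — not in any rule's target class → [m].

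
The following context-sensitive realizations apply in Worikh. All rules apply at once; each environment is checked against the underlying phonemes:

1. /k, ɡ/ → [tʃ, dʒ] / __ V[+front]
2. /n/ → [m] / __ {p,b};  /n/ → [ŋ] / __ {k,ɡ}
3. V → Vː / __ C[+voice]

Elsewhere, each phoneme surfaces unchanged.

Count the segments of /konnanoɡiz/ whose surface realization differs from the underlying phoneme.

5

Segments that undergo a rule: /o/ → [oː] (rule 3); /a/ → [aː] (rule 3); /o/ → [oː] (rule 3); /ɡ/ → [dʒ] (rule 1); /i/ → [iː] (rule 3).
All other segments surface unchanged.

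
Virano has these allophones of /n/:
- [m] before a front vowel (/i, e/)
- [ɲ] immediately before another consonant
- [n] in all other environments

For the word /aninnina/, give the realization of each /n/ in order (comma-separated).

Occurrence 1 (position 2): before a front vowel (/i, e/) → [m].
Occurrence 2 (position 4): immediately before another consonant → [ɲ].
Occurrence 3 (position 5): before a front vowel (/i, e/) → [m].
Occurrence 4 (position 7): no conditioning environment matches → elsewhere allophone [n].

[m], [ɲ], [m], [n]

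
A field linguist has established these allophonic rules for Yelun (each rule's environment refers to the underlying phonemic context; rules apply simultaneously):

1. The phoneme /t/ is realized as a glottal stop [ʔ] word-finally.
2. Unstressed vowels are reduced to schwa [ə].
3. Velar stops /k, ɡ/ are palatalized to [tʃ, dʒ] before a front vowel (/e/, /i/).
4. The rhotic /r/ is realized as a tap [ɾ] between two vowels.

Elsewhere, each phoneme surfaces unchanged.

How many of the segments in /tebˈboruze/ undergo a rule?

Segments that undergo a rule: /e/ → [ə] (rule 2); /r/ → [ɾ] (rule 4); /u/ → [ə] (rule 2); /e/ → [ə] (rule 2).
All other segments surface unchanged.

4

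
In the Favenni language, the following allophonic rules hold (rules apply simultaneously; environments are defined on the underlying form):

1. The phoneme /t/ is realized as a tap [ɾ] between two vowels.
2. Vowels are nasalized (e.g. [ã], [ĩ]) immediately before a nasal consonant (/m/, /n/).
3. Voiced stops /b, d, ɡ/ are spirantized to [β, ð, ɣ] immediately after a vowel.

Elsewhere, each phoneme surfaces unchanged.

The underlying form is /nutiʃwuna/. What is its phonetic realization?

/n/ stays [n].
/u/ — between /n/ and /t/; rule 2 does not apply here → [u].
Rule 1 applies to /t/ (between /u/ and /i/: between two vowels) → [ɾ].
/i/ (between /t/ and /ʃ/) is in the target of rule 2 but the environment (before a nasal consonant) is not met → [i].
/ʃ/ — not in any rule's target class → [ʃ].
/w/ stays [w].
/u/ — between /w/ and /n/, before a nasal consonant — surfaces as [ũ] (rule 2).
/n/ (between /u/ and /a/) is unaffected → [n].
/a/ — word-final; rule 2 does not apply here → [a].

[nuɾiʃwũna]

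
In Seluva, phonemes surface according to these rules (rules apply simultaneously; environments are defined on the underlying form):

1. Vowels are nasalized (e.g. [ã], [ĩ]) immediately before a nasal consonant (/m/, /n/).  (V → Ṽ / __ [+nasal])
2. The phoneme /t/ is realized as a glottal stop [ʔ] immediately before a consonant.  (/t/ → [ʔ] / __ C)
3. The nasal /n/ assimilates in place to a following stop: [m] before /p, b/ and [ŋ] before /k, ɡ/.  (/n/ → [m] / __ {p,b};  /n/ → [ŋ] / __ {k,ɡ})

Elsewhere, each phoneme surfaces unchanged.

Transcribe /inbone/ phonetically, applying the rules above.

[ĩmbõne]

/i/ (word-initial) occurs before a nasal consonant → [ĩ] by rule 1.
/n/ (between /i/ and /b/) occurs before a labial or velar stop → [m] by rule 3.
/b/ (between /n/ and /o/) is unaffected → [b].
Rule 1 applies to /o/ (between /b/ and /n/: before a nasal consonant) → [õ].
/n/ — between /o/ and /e/; rule 3 does not apply here → [n].
/e/ (word-final) fails the environment for rule 1, so it stays [e].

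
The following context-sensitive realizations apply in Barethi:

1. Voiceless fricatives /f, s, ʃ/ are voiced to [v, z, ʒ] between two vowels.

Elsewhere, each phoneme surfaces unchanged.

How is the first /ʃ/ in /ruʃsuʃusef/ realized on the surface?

/ʃ/ — between /u/ and /s/; rule 1 does not apply here → [ʃ].

[ʃ]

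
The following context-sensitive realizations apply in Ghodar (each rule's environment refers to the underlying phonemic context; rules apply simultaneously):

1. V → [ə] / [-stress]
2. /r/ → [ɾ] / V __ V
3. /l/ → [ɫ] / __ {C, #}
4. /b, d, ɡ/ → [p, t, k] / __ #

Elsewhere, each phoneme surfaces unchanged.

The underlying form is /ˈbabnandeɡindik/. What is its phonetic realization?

/b/ — word-initial; rule 4 does not apply here → [b].
/a/ (between /b/ and /b/): rule 1 targets it, but not in an unstressed syllable → unchanged [a].
/b/ (between /a/ and /n/) fails the environment for rule 4, so it stays [b].
/n/ stays [n].
/a/ (between /n/ and /n/): in an unstressed syllable, so rule 1 applies → [ə].
/n/ (between /a/ and /d/) is unaffected → [n].
/d/ (between /n/ and /e/): rule 4 targets it, but not word-finally → unchanged [d].
/e/ (between /d/ and /ɡ/) occurs in an unstressed syllable → [ə] by rule 1.
/ɡ/ (between /e/ and /i/): rule 4 targets it, but not word-finally → unchanged [ɡ].
/i/ meets the environment for rule 1 (in an unstressed syllable) → [ə].
/n/ — not in any rule's target class → [n].
/d/ (between /n/ and /i/) is in the target of rule 4 but the environment (word-finally) is not met → [d].
/i/ — between /d/ and /k/, in an unstressed syllable — surfaces as [ə] (rule 1).
/k/ stays [k].

[ˈbabnəndəɡəndək]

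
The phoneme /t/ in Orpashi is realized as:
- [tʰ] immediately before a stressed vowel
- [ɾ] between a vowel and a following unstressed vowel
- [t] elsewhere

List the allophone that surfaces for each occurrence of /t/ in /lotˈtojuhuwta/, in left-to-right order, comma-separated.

Occurrence 1 (position 3): no conditioning environment matches → elsewhere allophone [t].
Occurrence 2 (position 4): immediately before a stressed vowel → [tʰ].
Occurrence 3 (position 11): no conditioning environment matches → elsewhere allophone [t].

[t], [tʰ], [t]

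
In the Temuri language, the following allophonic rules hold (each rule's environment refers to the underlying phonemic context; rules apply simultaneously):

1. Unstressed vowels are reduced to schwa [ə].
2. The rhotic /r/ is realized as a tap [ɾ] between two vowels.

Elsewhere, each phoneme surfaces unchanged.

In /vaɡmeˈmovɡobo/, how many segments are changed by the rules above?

4

Segments that undergo a rule: /a/ → [ə] (rule 1); /e/ → [ə] (rule 1); /o/ → [ə] (rule 1); /o/ → [ə] (rule 1).
All other segments surface unchanged.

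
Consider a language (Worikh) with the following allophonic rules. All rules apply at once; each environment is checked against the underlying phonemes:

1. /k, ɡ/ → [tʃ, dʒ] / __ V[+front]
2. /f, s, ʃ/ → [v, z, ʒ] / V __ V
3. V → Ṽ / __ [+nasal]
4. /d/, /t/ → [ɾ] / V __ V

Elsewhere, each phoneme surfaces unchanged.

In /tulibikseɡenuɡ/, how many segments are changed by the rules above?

Segments that undergo a rule: /ɡ/ → [dʒ] (rule 1); /e/ → [ẽ] (rule 3).
All other segments surface unchanged.

2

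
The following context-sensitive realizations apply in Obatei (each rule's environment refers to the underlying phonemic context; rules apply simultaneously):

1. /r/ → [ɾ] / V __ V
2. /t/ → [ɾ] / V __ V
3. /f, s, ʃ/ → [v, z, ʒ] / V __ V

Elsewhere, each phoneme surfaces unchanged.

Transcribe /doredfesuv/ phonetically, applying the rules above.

/d/ (word-initial) is unaffected → [d].
/o/ stays [o].
/r/ — between /o/ and /e/, between two vowels — surfaces as [ɾ] (rule 1).
/e/ (between /r/ and /d/) is unaffected → [e].
/d/ (between /e/ and /f/): no rule targets it → [d].
/f/ — between /d/ and /e/; rule 3 does not apply here → [f].
/e/ — not in any rule's target class → [e].
/s/ (between /e/ and /u/) occurs between two vowels → [z] by rule 3.
/u/ stays [u].
/v/ (word-final) is unaffected → [v].

[doɾedfezuv]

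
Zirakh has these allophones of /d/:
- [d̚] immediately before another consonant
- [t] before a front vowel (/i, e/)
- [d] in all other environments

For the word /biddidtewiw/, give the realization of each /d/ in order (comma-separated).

[d̚], [t], [d̚]

Occurrence 1 (position 3): immediately before another consonant → [d̚].
Occurrence 2 (position 4): before a front vowel (/i, e/) → [t].
Occurrence 3 (position 6): immediately before another consonant → [d̚].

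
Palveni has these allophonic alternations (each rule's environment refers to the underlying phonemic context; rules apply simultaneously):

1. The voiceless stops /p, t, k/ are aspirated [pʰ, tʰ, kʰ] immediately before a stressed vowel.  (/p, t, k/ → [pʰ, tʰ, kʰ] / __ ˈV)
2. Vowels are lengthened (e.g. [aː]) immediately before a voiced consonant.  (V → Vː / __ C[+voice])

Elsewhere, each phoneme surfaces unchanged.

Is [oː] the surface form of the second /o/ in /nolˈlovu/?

Yes

/o/ — between /l/ and /v/, before a voiced consonant — surfaces as [oː] (rule 2).
The actual realization is [oː], which matches [oː].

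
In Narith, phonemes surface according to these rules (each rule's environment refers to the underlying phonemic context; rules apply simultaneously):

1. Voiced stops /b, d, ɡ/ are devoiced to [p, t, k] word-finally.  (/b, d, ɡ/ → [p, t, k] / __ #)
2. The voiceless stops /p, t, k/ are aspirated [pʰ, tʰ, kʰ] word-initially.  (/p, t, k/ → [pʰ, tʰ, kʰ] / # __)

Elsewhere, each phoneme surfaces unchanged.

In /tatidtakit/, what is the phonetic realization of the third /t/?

[t]

/t/ — between /d/ and /a/; rule 2 does not apply here → [t].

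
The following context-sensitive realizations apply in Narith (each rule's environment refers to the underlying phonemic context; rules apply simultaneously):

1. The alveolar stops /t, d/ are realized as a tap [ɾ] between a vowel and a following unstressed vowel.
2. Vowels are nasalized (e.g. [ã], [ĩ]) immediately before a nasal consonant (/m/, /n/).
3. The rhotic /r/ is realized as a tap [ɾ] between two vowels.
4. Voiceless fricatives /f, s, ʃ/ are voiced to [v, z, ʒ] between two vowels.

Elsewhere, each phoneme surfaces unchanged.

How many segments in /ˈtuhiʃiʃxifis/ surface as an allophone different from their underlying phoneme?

Segments that undergo a rule: /ʃ/ → [ʒ] (rule 4); /f/ → [v] (rule 4).
All other segments surface unchanged.

2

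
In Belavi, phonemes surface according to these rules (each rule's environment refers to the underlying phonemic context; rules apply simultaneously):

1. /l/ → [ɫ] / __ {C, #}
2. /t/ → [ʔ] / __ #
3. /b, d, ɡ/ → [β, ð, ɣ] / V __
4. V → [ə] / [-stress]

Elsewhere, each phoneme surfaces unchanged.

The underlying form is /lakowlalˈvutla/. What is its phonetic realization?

/l/ (word-initial): rule 1 targets it, but not word-finally or immediately before a consonant → unchanged [l].
/a/ meets the environment for rule 4 (in an unstressed syllable) → [ə].
/k/ stays [k].
Rule 4 applies to /o/ (between /k/ and /w/: in an unstressed syllable) → [ə].
/w/ stays [w].
/l/ (between /w/ and /a/): rule 1 targets it, but not word-finally or immediately before a consonant → unchanged [l].
/a/ (between /l/ and /l/): in an unstressed syllable, so rule 4 applies → [ə].
/l/ meets the environment for rule 1 (word-finally or immediately before a consonant) → [ɫ].
/v/ (between /l/ and /u/) is unaffected → [v].
/u/ (between /v/ and /t/) is in the target of rule 4 but the environment (in an unstressed syllable) is not met → [u].
/t/ (between /u/ and /l/) fails the environment for rule 2, so it stays [t].
/l/ — between /t/ and /a/; rule 1 does not apply here → [l].
/a/ (word-final) occurs in an unstressed syllable → [ə] by rule 4.

[ləkəwləɫˈvutlə]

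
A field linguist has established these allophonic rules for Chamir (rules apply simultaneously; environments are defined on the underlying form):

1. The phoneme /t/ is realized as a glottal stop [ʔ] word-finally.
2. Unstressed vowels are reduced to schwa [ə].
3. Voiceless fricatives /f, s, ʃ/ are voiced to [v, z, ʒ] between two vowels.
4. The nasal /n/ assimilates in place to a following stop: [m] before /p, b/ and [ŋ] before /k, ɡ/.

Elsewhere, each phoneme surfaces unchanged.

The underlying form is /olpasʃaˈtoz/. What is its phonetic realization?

[əlpəsʃəˈtoz]

Rule 2 applies to /o/ (word-initial: in an unstressed syllable) → [ə].
/a/ (between /p/ and /s/): in an unstressed syllable, so rule 2 applies → [ə].
/s/ (between /a/ and /ʃ/) is in the target of rule 3 but the environment (between two vowels) is not met → [s].
/ʃ/ — between /s/ and /a/; rule 3 does not apply here → [ʃ].
/a/ meets the environment for rule 2 (in an unstressed syllable) → [ə].
/t/ — between /a/ and /o/; rule 1 does not apply here → [t].
/o/ (between /t/ and /z/): rule 2 targets it, but not in an unstressed syllable → unchanged [o].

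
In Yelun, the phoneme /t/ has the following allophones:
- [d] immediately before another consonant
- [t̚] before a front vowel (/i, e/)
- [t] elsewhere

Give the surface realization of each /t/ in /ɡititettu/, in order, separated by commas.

[t̚], [t̚], [d], [t]

Occurrence 1 (position 3): before a front vowel (/i, e/) → [t̚].
Occurrence 2 (position 5): before a front vowel (/i, e/) → [t̚].
Occurrence 3 (position 7): immediately before another consonant → [d].
Occurrence 4 (position 8): no conditioning environment matches → elsewhere allophone [t].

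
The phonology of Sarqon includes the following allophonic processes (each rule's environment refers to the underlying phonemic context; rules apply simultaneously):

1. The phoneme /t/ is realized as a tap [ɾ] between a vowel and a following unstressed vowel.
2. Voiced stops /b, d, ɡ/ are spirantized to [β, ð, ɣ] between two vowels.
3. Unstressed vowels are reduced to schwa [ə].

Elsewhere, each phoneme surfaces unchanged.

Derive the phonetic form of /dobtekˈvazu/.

/d/ — word-initial; rule 2 does not apply here → [d].
Rule 3 applies to /o/ (between /d/ and /b/: in an unstressed syllable) → [ə].
/b/ — between /o/ and /t/; rule 2 does not apply here → [b].
/t/ (between /b/ and /e/) fails the environment for rule 1, so it stays [t].
/e/ (between /t/ and /k/) occurs in an unstressed syllable → [ə] by rule 3.
/k/ — not in any rule's target class → [k].
/v/ — not in any rule's target class → [v].
/a/ (between /v/ and /z/) fails the environment for rule 3, so it stays [a].
/z/ (between /a/ and /u/): no rule targets it → [z].
/u/ (word-final): in an unstressed syllable, so rule 3 applies → [ə].

[dəbtəkˈvazə]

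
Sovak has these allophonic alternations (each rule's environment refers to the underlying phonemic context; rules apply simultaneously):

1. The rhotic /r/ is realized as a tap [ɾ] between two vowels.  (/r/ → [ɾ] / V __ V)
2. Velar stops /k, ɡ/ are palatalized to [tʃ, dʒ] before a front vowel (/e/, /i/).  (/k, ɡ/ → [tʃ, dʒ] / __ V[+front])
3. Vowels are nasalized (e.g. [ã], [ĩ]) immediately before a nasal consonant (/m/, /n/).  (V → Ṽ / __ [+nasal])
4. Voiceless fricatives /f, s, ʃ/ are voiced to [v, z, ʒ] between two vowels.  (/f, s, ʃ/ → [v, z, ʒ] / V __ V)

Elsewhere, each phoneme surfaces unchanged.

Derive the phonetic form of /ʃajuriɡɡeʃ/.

/ʃ/ — word-initial; rule 4 does not apply here → [ʃ].
/a/ (between /ʃ/ and /j/) fails the environment for rule 3, so it stays [a].
/j/ stays [j].
/u/ (between /j/ and /r/) is in the target of rule 3 but the environment (before a nasal consonant) is not met → [u].
Rule 1 applies to /r/ (between /u/ and /i/: between two vowels) → [ɾ].
/i/ — between /r/ and /ɡ/; rule 3 does not apply here → [i].
/ɡ/ (between /i/ and /ɡ/) is in the target of rule 2 but the environment (before a front vowel) is not met → [ɡ].
/ɡ/ (between /ɡ/ and /e/) occurs before a front vowel → [dʒ] by rule 2.
/e/ (between /ɡ/ and /ʃ/) fails the environment for rule 3, so it stays [e].
/ʃ/ (word-final) fails the environment for rule 4, so it stays [ʃ].

[ʃajuɾiɡdʒeʃ]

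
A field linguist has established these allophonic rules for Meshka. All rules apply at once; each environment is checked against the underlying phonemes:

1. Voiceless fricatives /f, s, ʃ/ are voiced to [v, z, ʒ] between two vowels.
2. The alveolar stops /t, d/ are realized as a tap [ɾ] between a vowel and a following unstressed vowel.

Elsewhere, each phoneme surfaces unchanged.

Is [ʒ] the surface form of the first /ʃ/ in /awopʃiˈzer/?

No

/ʃ/ (between /p/ and /i/) is in the target of rule 1 but the environment (between two vowels) is not met → [ʃ].
The actual realization is [ʃ], not [ʒ].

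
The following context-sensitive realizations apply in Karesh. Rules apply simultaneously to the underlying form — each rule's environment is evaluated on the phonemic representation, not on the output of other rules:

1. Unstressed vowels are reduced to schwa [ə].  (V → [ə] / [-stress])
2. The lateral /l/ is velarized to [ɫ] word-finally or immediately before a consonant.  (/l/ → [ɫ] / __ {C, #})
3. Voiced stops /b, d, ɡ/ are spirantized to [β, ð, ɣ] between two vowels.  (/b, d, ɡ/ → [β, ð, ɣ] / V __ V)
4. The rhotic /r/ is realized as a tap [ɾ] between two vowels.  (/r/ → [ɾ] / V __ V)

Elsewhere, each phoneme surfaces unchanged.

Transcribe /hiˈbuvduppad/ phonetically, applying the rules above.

/h/ (word-initial) is unaffected → [h].
/i/ (between /h/ and /b/) occurs in an unstressed syllable → [ə] by rule 1.
/b/ meets the environment for rule 3 (between two vowels) → [β].
/u/ (between /b/ and /v/): rule 1 targets it, but not in an unstressed syllable → unchanged [u].
/v/ (between /u/ and /d/) is unaffected → [v].
/d/ (between /v/ and /u/) fails the environment for rule 3, so it stays [d].
Rule 1 applies to /u/ (between /d/ and /p/: in an unstressed syllable) → [ə].
/p/ stays [p].
/p/ stays [p].
/a/ — between /p/ and /d/, in an unstressed syllable — surfaces as [ə] (rule 1).
/d/ — word-final; rule 3 does not apply here → [d].

[həˈβuvdəppəd]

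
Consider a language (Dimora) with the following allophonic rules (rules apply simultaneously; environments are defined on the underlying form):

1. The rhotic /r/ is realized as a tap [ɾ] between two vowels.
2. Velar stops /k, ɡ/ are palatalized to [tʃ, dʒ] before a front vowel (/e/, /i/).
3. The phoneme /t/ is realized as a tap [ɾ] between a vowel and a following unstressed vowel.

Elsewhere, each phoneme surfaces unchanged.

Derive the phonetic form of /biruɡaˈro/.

[biɾuɡaˈɾo]

/b/ (word-initial): no rule targets it → [b].
/i/ (between /b/ and /r/) is unaffected → [i].
/r/ meets the environment for rule 1 (between two vowels) → [ɾ].
/u/ — not in any rule's target class → [u].
/ɡ/ — between /u/ and /a/; rule 2 does not apply here → [ɡ].
/a/ stays [a].
/r/ (between /a/ and /o/) occurs between two vowels → [ɾ] by rule 1.
/o/ (word-final): no rule targets it → [o].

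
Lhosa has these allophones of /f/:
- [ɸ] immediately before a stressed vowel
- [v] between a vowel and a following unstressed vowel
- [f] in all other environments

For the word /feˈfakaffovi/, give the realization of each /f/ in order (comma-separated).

[f], [ɸ], [f], [f]

Occurrence 1 (position 1): no conditioning environment matches → elsewhere allophone [f].
Occurrence 2 (position 3): immediately before a stressed vowel → [ɸ].
Occurrence 3 (position 7): no conditioning environment matches → elsewhere allophone [f].
Occurrence 4 (position 8): no conditioning environment matches → elsewhere allophone [f].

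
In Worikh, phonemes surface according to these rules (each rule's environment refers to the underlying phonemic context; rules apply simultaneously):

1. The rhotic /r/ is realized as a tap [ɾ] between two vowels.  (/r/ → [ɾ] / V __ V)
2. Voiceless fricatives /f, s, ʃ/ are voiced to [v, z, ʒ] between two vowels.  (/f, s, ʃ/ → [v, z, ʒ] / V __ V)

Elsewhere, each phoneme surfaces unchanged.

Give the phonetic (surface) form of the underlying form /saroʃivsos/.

[saɾoʒivsos]

/s/ (word-initial) fails the environment for rule 2, so it stays [s].
/a/ stays [a].
Rule 1 applies to /r/ (between /a/ and /o/: between two vowels) → [ɾ].
/o/ (between /r/ and /ʃ/): no rule targets it → [o].
/ʃ/ meets the environment for rule 2 (between two vowels) → [ʒ].
/i/ stays [i].
/v/ — not in any rule's target class → [v].
/s/ (between /v/ and /o/) is in the target of rule 2 but the environment (between two vowels) is not met → [s].
/o/ — not in any rule's target class → [o].
/s/ (word-final): rule 2 targets it, but not between two vowels → unchanged [s].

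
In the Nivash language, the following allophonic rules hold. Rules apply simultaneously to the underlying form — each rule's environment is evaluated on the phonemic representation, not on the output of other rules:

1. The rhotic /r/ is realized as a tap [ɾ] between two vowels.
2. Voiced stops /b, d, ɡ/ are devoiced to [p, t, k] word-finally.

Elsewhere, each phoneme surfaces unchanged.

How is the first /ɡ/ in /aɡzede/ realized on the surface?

[ɡ]

/ɡ/ (between /a/ and /z/): rule 2 targets it, but not word-finally → unchanged [ɡ].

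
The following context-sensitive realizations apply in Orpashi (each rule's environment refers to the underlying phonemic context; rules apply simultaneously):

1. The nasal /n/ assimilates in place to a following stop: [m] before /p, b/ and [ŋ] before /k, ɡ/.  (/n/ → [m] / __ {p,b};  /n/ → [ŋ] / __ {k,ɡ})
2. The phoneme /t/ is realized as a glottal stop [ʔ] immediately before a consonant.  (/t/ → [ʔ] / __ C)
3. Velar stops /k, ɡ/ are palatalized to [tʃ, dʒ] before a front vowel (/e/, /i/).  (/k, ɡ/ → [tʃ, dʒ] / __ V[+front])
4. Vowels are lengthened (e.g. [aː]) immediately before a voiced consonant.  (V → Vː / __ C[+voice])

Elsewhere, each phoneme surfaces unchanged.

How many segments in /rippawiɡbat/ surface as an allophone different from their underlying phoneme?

Segments that undergo a rule: /a/ → [aː] (rule 4); /i/ → [iː] (rule 4).
All other segments surface unchanged.

2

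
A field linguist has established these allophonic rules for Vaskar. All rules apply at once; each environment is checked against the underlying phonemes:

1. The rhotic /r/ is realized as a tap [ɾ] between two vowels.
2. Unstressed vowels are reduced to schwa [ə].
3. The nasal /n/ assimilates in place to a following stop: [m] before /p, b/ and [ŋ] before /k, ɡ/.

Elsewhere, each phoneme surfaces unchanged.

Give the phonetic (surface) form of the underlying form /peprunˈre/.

/p/ (word-initial) is unaffected → [p].
/e/ (between /p/ and /p/): in an unstressed syllable, so rule 2 applies → [ə].
/p/ stays [p].
/r/ — between /p/ and /u/; rule 1 does not apply here → [r].
/u/ (between /r/ and /n/) occurs in an unstressed syllable → [ə] by rule 2.
/n/ — between /u/ and /r/; rule 3 does not apply here → [n].
/r/ (between /n/ and /e/) fails the environment for rule 1, so it stays [r].
/e/ (word-final) fails the environment for rule 2, so it stays [e].

[pəprənˈre]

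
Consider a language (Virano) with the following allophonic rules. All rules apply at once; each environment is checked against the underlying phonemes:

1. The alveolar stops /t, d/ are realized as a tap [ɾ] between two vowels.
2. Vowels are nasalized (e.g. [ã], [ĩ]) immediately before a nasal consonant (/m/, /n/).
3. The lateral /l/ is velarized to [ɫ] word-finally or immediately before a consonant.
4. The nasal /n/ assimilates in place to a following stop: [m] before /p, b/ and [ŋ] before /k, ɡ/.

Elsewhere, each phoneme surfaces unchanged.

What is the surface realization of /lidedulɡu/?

/l/ (word-initial) is in the target of rule 3 but the environment (word-finally or immediately before a consonant) is not met → [l].
/i/ (between /l/ and /d/) is in the target of rule 2 but the environment (before a nasal consonant) is not met → [i].
/d/ meets the environment for rule 1 (between two vowels) → [ɾ].
/e/ (between /d/ and /d/) is in the target of rule 2 but the environment (before a nasal consonant) is not met → [e].
Rule 1 applies to /d/ (between /e/ and /u/: between two vowels) → [ɾ].
/u/ (between /d/ and /l/) fails the environment for rule 2, so it stays [u].
/l/ (between /u/ and /ɡ/): word-finally or immediately before a consonant, so rule 3 applies → [ɫ].
/ɡ/ stays [ɡ].
/u/ (word-final) is in the target of rule 2 but the environment (before a nasal consonant) is not met → [u].

[liɾeɾuɫɡu]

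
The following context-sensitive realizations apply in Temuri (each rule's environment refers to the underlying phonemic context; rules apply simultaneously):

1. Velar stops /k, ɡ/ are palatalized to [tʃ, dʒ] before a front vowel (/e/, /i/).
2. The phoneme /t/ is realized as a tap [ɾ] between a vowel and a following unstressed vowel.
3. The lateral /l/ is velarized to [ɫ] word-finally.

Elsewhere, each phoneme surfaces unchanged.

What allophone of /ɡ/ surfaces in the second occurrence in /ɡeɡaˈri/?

[ɡ]

/ɡ/ (between /e/ and /a/) fails the environment for rule 1, so it stays [ɡ].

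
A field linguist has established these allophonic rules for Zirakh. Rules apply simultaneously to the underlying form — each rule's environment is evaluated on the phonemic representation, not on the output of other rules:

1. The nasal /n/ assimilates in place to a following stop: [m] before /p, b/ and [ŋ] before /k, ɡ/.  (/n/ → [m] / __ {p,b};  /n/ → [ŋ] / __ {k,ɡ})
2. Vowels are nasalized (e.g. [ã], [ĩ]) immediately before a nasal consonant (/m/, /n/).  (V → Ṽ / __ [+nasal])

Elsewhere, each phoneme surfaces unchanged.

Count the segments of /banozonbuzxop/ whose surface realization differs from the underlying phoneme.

3

Segments that undergo a rule: /a/ → [ã] (rule 2); /o/ → [õ] (rule 2); /n/ → [m] (rule 1).
All other segments surface unchanged.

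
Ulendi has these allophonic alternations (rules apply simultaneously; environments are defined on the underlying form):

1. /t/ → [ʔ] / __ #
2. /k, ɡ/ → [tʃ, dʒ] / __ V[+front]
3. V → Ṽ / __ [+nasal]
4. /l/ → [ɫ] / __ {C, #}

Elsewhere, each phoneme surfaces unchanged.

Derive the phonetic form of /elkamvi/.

/e/ (word-initial) fails the environment for rule 3, so it stays [e].
/l/ (between /e/ and /k/) occurs word-finally or immediately before a consonant → [ɫ] by rule 4.
/k/ (between /l/ and /a/): rule 2 targets it, but not before a front vowel → unchanged [k].
/a/ (between /k/ and /m/) occurs before a nasal consonant → [ã] by rule 3.
/m/ — not in any rule's target class → [m].
/v/ stays [v].
/i/ (word-final) fails the environment for rule 3, so it stays [i].

[eɫkãmvi]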